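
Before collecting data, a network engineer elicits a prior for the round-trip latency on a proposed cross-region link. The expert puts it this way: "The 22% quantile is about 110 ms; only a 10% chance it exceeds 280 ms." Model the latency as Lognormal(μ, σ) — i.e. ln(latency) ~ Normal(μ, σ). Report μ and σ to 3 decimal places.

μ ≈ 5.052, σ ≈ 0.455

If T ~ Lognormal(μ,σ) then ln T ~ Normal(μ,σ), so the p-quantile of ln T is μ + z_p·σ.
ln(110) = 4.7 and ln(280) = 5.635; z_{0.22} = -0.7722, z_{0.9} = 1.282.
σ = (5.635 − 4.7)/(1.282 − (-0.7722)) = 0.455.
μ = 4.7 − (-0.7722)·0.455 = 5.052.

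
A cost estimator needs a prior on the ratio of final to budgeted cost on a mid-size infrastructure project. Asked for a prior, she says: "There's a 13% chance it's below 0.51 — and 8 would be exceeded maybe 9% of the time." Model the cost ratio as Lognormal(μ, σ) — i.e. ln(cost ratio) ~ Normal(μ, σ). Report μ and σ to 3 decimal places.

μ ≈ 0.583, σ ≈ 1.116

If T ~ Lognormal(μ,σ) then ln T ~ Normal(μ,σ), so the p-quantile of ln T is μ + z_p·σ.
ln(0.51) = -0.6733 and ln(8) = 2.079; z_{0.13} = -1.126, z_{0.91} = 1.341.
σ = (2.079 − -0.6733)/(1.341 − (-1.126)) = 1.116.
μ = -0.6733 − (-1.126)·1.116 = 0.583.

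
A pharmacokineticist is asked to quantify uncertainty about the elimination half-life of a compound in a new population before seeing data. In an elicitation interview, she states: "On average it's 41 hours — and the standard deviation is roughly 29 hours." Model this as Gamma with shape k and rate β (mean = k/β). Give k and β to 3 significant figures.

For Gamma(k, rate β): mean = k/β, variance = k/β², so CV = 1/√k.
CV = SD/mean = 29/41 = 0.7073, hence k = 1/CV² = 2.
Then β = k/mean = 2/41 = 0.0488.

k ≈ 2, β ≈ 0.0488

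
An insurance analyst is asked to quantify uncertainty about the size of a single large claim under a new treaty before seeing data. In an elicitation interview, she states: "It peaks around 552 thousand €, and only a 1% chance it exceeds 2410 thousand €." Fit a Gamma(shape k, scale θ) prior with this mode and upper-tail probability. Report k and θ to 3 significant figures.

Gamma(k,θ) with k>1 has mode (k−1)θ, so θ = 552/(k−1).
Need P(X < 2410) = 0.99 with θ tied to k this way. Start at k = 2, θ = 552: P(X<2410) ≈ 0.932.
Too low — raise k to concentrate. Iterating converges to k ≈ 2.88.
Then θ = 552/(2.88−1) ≈ 294.

k ≈ 2.88, θ ≈ 294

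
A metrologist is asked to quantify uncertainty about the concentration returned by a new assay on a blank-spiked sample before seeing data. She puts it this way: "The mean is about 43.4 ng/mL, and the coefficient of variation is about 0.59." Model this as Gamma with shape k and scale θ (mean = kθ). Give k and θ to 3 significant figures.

For Gamma(k, scale θ): mean = kθ, variance = kθ², so CV = 1/√k.
CV = 0.59, hence k = 1/CV² = 2.87.
Then θ = mean/k = 43.4/2.87 = 15.1.

k ≈ 2.87, θ ≈ 15.1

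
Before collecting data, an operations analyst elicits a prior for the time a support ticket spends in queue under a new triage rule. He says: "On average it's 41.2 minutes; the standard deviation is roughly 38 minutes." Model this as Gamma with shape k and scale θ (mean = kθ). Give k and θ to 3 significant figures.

For Gamma(k, scale θ): mean = kθ, variance = kθ², so CV = 1/√k.
CV = SD/mean = 38/41.2 = 0.9223, hence k = 1/CV² = 1.18.
Then θ = mean/k = 41.2/1.18 = 35.

k ≈ 1.18, θ ≈ 35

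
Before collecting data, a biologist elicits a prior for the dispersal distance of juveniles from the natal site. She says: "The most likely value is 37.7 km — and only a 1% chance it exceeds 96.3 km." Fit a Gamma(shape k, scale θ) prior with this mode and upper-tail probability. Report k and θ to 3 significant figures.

k ≈ 6.31, θ ≈ 7.1

Gamma(k,θ) with k>1 has mode (k−1)θ, so θ = 37.7/(k−1).
Need P(X < 96.3) = 0.99 with θ tied to k this way. Start at k = 2, θ = 37.7: P(X<96.3) ≈ 0.724.
Too low — raise k to concentrate. Iterating converges to k ≈ 6.31.
Then θ = 37.7/(6.31−1) ≈ 7.1.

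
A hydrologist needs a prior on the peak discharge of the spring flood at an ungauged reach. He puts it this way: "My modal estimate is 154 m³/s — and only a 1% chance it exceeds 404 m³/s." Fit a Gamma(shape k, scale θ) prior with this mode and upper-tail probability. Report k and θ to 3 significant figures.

Gamma(k,θ) with k>1 has mode (k−1)θ, so θ = 154/(k−1).
Need P(X < 404) = 0.99 with θ tied to k this way. Start at k = 2, θ = 154: P(X<404) ≈ 0.737.
Too low — raise k to concentrate. Iterating converges to k ≈ 5.99.
Then θ = 154/(5.99−1) ≈ 30.8.

k ≈ 5.99, θ ≈ 30.8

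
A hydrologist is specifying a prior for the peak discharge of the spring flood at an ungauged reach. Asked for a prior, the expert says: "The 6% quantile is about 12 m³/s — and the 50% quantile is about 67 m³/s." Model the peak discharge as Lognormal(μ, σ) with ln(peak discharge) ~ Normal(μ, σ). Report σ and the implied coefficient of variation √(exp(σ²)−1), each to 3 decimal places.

If T ~ Lognormal(μ,σ) then ln T ~ Normal(μ,σ), so the p-quantile of ln T is μ + z_p·σ.
ln(12) = 2.485 and ln(67) = 4.205; z_{0.06} = -1.555, z_{0.5} = 0.
σ = (4.205 − 2.485)/(0 − (-1.555)) = 1.106.
μ = 2.485 − (-1.555)·1.106 = 4.205.
CV = √(exp(σ²)−1) = √(exp(1.2235)−1) = 1.549.

σ ≈ 1.106, CV ≈ 1.549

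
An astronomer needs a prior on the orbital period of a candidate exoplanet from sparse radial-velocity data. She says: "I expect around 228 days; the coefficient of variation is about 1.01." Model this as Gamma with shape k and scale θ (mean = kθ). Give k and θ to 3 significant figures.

k ≈ 0.98, θ ≈ 233

For Gamma(k, scale θ): mean = kθ, variance = kθ², so CV = 1/√k.
CV = 1.01, hence k = 1/CV² = 0.98.
Then θ = mean/k = 228/0.98 = 233.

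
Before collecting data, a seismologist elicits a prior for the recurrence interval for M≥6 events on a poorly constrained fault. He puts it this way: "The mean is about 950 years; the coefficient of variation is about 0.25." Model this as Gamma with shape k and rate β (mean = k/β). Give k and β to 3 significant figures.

k ≈ 16, β ≈ 0.0168

For Gamma(k, rate β): mean = k/β, variance = k/β², so CV = 1/√k.
CV = 0.25, hence k = 1/CV² = 16.
Then β = k/mean = 16/950 = 0.0168.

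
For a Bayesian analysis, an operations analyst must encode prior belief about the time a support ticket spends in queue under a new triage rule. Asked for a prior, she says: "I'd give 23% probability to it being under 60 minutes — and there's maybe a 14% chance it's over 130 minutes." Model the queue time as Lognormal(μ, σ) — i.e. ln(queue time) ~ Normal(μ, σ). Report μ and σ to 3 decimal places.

μ ≈ 4.408, σ ≈ 0.425

If T ~ Lognormal(μ,σ) then ln T ~ Normal(μ,σ), so the p-quantile of ln T is μ + z_p·σ.
ln(60) = 4.094 and ln(130) = 4.868; z_{0.23} = -0.7388, z_{0.86} = 1.08.
σ = (4.868 − 4.094)/(1.08 − (-0.7388)) = 0.425.
μ = 4.094 − (-0.7388)·0.425 = 4.408.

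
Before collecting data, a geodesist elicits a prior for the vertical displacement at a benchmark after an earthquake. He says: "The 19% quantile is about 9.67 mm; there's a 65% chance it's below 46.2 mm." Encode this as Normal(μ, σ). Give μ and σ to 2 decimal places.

μ = 35.06, σ = 28.92

For Normal(μ,σ), the p-quantile is μ + z_p·σ. Here z_{0.19} = -0.8779, z_{0.65} = 0.3853.
So 9.67 = μ − 0.8779σ and 46.2 = μ + 0.3853σ.
Subtracting: σ = (46.2 − 9.67)/(0.3853 − (-0.8779)) = 28.92.
Then μ = 9.67 − (-0.8779)·28.92 = 35.06.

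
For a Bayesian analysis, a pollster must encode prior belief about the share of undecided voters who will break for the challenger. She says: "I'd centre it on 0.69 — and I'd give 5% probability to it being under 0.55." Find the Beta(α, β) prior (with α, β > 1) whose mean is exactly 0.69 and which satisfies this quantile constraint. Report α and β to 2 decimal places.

α ≈ 21.83, β ≈ 9.81

With mean 0.69 fixed, write α = 0.69s, β = 0.31s where s = α+β.
Need P(θ < 0.55) = 0.05 under Beta(0.69s, 0.31s). Normal approximation: (q−m)/√(m(1−m)/s) ≈ z_{0.05} = -1.64, so s ≈ 0.69·0.31·(-1.64)²/(0.55−0.69)² = 29.5.
At s = 29.5: P(θ<0.55) ≈ 0.056. Adjusting to match 0.05 gives s ≈ 31.64.
So α = 0.69·31.64 ≈ 21.83, β = 0.31·31.64 ≈ 9.81.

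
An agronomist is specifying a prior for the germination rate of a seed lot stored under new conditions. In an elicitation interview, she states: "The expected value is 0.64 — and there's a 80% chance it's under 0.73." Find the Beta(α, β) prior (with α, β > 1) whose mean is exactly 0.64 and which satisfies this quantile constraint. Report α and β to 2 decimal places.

With mean 0.64 fixed, write α = 0.64s, β = 0.36s where s = α+β.
Need P(θ < 0.73) = 0.8 under Beta(0.64s, 0.36s). Normal approximation: (q−m)/√(m(1−m)/s) ≈ z_{0.8} = 0.842, so s ≈ 0.64·0.36·(0.842)²/(0.73−0.64)² = 20.1.
At s = 20.1: P(θ<0.73) ≈ 0.796. Adjusting to match 0.8 gives s ≈ 20.72.
So α = 0.64·20.72 ≈ 13.26, β = 0.36·20.72 ≈ 7.46.

α ≈ 13.26, β ≈ 7.46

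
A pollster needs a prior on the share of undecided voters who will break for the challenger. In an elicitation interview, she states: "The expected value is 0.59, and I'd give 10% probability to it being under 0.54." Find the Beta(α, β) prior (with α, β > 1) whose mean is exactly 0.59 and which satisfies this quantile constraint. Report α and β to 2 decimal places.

α ≈ 94.46, β ≈ 65.64

With mean 0.59 fixed, write α = 0.59s, β = 0.41s where s = α+β.
Need P(θ < 0.54) = 0.1 under Beta(0.59s, 0.41s). Normal approximation: (q−m)/√(m(1−m)/s) ≈ z_{0.1} = -1.28, so s ≈ 0.59·0.41·(-1.28)²/(0.54−0.59)² = 158.9.
At s = 158.9: P(θ<0.54) ≈ 0.101. Adjusting to match 0.1 gives s ≈ 160.11.
So α = 0.59·160.11 ≈ 94.46, β = 0.41·160.11 ≈ 65.64.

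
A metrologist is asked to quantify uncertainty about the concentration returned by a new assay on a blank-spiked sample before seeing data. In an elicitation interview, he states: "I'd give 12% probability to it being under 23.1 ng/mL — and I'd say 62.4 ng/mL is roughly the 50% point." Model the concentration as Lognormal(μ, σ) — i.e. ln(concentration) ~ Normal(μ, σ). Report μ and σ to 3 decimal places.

μ ≈ 4.134, σ ≈ 0.846

If T ~ Lognormal(μ,σ) then ln T ~ Normal(μ,σ), so the p-quantile of ln T is μ + z_p·σ.
ln(23.1) = 3.14 and ln(62.4) = 4.134; z_{0.12} = -1.175, z_{0.5} = 0.
σ = (4.134 − 3.14)/(0 − (-1.175)) = 0.846.
μ = 3.14 − (-1.175)·0.846 = 4.134.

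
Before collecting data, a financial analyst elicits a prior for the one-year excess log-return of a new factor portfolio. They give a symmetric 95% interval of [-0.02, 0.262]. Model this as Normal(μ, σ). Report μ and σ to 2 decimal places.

μ = 0.12, σ = 0.07

A symmetric 95% interval runs μ ± z·σ with z = 1.96.
Half-width = 0.141, so σ = 0.141/1.96 = 0.07.
μ is the interval midpoint, 0.12.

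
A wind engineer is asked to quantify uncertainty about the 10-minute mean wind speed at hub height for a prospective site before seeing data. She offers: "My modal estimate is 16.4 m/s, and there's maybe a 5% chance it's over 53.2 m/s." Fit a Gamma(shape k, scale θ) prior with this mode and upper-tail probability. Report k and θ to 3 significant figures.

Gamma(k,θ) with k>1 has mode (k−1)θ, so θ = 16.4/(k−1).
Need P(X < 53.2) = 0.95 with θ tied to k this way. Start at k = 2, θ = 16.4: P(X<53.2) ≈ 0.834.
Too low — raise k to concentrate. Iterating converges to k ≈ 2.89.
Then θ = 16.4/(2.89−1) ≈ 8.68.

k ≈ 2.89, θ ≈ 8.68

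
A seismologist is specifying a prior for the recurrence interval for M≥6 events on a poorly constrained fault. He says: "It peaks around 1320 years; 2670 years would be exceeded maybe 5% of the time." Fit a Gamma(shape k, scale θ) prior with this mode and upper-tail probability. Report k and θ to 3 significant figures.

Gamma(k,θ) with k>1 has mode (k−1)θ, so θ = 1320/(k−1).
Need P(X < 2670) = 0.95 with θ tied to k this way. Start at k = 2, θ = 1320: P(X<2670) ≈ 0.600.
Too low — raise k to concentrate. Iterating converges to k ≈ 6.58.
Then θ = 1320/(6.58−1) ≈ 237.

k ≈ 6.58, θ ≈ 237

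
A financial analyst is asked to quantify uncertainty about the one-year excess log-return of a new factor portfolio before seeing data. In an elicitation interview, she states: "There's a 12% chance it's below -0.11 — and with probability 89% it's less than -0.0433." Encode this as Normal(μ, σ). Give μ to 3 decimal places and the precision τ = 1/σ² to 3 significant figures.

μ = -0.077, τ = 1300

For Normal(μ,σ), the p-quantile is μ + z_p·σ. Here z_{0.12} = -1.175, z_{0.89} = 1.227.
So -0.11 = μ − 1.175σ and -0.0433 = μ + 1.227σ.
Subtracting: σ = (-0.0433 − -0.11)/(1.227 − (-1.175)) = 0.028.
Then μ = -0.11 − (-1.175)·0.028 = -0.077.
Precision τ = 1/σ² = 1/0.02777² = 1300.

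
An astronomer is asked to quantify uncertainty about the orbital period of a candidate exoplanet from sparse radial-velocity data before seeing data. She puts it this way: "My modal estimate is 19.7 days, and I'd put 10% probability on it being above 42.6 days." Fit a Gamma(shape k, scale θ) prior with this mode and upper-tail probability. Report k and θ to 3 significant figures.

k ≈ 4.23, θ ≈ 6.1

Gamma(k,θ) with k>1 has mode (k−1)θ, so θ = 19.7/(k−1).
Need P(X < 42.6) = 0.9 with θ tied to k this way. Start at k = 2, θ = 19.7: P(X<42.6) ≈ 0.636.
Too low — raise k to concentrate. Iterating converges to k ≈ 4.23.
Then θ = 19.7/(4.23−1) ≈ 6.1.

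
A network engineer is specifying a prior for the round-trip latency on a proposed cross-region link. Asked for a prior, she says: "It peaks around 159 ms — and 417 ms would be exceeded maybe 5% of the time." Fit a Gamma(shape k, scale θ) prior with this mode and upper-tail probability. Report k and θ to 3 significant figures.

Gamma(k,θ) with k>1 has mode (k−1)θ, so θ = 159/(k−1).
Need P(X < 417) = 0.95 with θ tied to k this way. Start at k = 2, θ = 159: P(X<417) ≈ 0.737.
Too low — raise k to concentrate. Iterating converges to k ≈ 3.9.
Then θ = 159/(3.9−1) ≈ 54.7.

k ≈ 3.9, θ ≈ 54.7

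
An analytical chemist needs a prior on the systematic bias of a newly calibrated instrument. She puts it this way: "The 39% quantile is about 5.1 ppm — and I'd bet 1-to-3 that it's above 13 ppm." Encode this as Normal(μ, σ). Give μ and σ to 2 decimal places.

μ = 7.41, σ = 8.28

The p-quantile of Normal(μ,σ) is μ + z_p·σ, with z_{0.39} = -0.2793 and z_{0.75} = 0.6745.
Eliminate σ: μ = (z₂·x₁ − z₁·x₂)/(z₂ − z₁) = (0.6745·5.1 − (-0.2793)·13)/0.9538 = 7.41.
Then σ = (x₂ − x₁)/(z₂ − z₁) = (13 − 5.1)/0.9538 = 8.28.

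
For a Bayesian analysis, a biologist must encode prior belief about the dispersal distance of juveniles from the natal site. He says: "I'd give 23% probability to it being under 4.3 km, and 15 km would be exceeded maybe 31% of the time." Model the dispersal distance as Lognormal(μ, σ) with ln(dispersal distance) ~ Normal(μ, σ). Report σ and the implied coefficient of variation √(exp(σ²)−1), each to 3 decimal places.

σ ≈ 1.012, CV ≈ 1.336

If T ~ Lognormal(μ,σ) then ln T ~ Normal(μ,σ), so the p-quantile of ln T is μ + z_p·σ.
ln(4.3) = 1.459 and ln(15) = 2.708; z_{0.23} = -0.7388, z_{0.69} = 0.4959.
σ = (2.708 − 1.459)/(0.4959 − (-0.7388)) = 1.012.
μ = 1.459 − (-0.7388)·1.012 = 2.206.
CV = √(exp(σ²)−1) = √(exp(1.0240)−1) = 1.336.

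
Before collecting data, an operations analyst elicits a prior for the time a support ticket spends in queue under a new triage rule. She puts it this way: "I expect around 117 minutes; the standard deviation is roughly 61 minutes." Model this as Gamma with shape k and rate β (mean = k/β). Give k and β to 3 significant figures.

k ≈ 3.68, β ≈ 0.0314

For Gamma(k, rate β): mean = k/β, variance = k/β², so CV = 1/√k.
CV = SD/mean = 61/117 = 0.5214, hence k = 1/CV² = 3.68.
Then β = k/mean = 3.68/117 = 0.0314.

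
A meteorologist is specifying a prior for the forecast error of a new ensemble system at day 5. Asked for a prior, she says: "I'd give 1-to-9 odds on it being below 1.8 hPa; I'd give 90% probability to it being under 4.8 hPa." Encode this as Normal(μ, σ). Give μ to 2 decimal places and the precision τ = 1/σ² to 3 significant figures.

μ = 3.30, τ = 0.73

For Normal(μ,σ), the p-quantile is μ + z_p·σ. Here z_{0.1} = -1.282, z_{0.9} = 1.282.
So 1.8 = μ − 1.282σ and 4.8 = μ + 1.282σ.
Subtracting: σ = (4.8 − 1.8)/(1.282 − (-1.282)) = 1.17.
Then μ = 1.8 − (-1.282)·1.17 = 3.30.
Precision τ = 1/σ² = 1/1.17² = 0.73.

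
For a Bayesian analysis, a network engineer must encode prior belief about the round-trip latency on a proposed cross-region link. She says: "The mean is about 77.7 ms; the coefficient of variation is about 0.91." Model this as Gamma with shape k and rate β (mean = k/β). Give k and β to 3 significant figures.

k ≈ 1.21, β ≈ 0.0155

For Gamma(k, rate β): mean = k/β, variance = k/β², so CV = 1/√k.
CV = 0.91, hence k = 1/CV² = 1.21.
Then β = k/mean = 1.21/77.7 = 0.0155.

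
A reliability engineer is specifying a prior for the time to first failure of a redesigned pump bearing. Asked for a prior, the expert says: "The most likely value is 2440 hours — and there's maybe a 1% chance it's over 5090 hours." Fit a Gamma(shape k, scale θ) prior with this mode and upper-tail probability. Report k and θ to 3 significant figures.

Gamma(k,θ) with k>1 has mode (k−1)θ, so θ = 2440/(k−1).
Need P(X < 5090) = 0.99 with θ tied to k this way. Start at k = 2, θ = 2440: P(X<5090) ≈ 0.617.
Too low — raise k to concentrate. Iterating converges to k ≈ 10.
Then θ = 2440/(10−1) ≈ 271.

k ≈ 10, θ ≈ 271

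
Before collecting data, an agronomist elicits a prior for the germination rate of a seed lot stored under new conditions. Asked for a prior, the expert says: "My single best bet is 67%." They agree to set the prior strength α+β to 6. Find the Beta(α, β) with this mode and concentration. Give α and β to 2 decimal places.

α = 3.68, β = 2.32

For α,β > 1 the Beta mode is (α−1)/(α+β−2). With α+β = 6, the mode is (α−1)/4.
Set (α−1)/4 = 0.67 → α = 1 + 0.67·4 = 3.68.
β = 6 − α = 2.32.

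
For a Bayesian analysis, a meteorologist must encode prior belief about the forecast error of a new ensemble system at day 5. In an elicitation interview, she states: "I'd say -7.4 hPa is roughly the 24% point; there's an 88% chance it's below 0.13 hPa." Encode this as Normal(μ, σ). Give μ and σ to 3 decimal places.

For Normal(μ,σ), the p-quantile is μ + z_p·σ. Here z_{0.24} = -0.7063, z_{0.88} = 1.175.
So -7.4 = μ − 0.7063σ and 0.13 = μ + 1.175σ.
Subtracting: σ = (0.13 − -7.4)/(1.175 − (-0.7063)) = 4.003.
Then μ = -7.4 − (-0.7063)·4.003 = -4.573.

μ = -4.573, σ = 4.003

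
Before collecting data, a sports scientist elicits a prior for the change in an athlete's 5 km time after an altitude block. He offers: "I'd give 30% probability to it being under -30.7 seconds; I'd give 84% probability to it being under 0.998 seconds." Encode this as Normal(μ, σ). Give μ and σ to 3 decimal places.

μ = -19.756, σ = 20.870

For Normal(μ,σ), the p-quantile is μ + z_p·σ. Here z_{0.3} = -0.5244, z_{0.84} = 0.9945.
So -30.7 = μ − 0.5244σ and 0.998 = μ + 0.9945σ.
Subtracting: σ = (0.998 − -30.7)/(0.9945 − (-0.5244)) = 20.870.
Then μ = -30.7 − (-0.5244)·20.870 = -19.756.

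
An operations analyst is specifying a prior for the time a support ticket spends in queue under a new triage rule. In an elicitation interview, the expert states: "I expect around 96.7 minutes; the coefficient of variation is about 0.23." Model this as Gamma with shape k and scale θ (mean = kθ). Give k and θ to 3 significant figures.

For Gamma(k, scale θ): mean = kθ, variance = kθ², so CV = 1/√k.
CV = 0.23, hence k = 1/CV² = 18.9.
Then θ = mean/k = 96.7/18.9 = 5.12.

k ≈ 18.9, θ ≈ 5.12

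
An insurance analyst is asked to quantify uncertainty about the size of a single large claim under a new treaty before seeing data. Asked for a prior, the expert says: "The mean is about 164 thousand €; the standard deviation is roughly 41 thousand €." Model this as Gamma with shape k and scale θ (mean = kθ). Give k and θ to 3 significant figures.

k ≈ 16, θ ≈ 10.2

For Gamma(k, scale θ): mean = kθ, variance = kθ², so CV = 1/√k.
CV = SD/mean = 41/164 = 0.25, hence k = 1/CV² = 16.
Then θ = mean/k = 164/16 = 10.2.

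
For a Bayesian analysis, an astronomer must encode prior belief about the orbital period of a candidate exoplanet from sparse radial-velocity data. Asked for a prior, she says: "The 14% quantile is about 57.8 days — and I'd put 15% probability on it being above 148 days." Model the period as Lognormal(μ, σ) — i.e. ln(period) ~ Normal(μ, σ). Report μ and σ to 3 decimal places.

μ ≈ 4.537, σ ≈ 0.444

If T ~ Lognormal(μ,σ) then ln T ~ Normal(μ,σ), so the p-quantile of ln T is μ + z_p·σ.
ln(57.8) = 4.057 and ln(148) = 4.997; z_{0.14} = -1.08, z_{0.85} = 1.036.
σ = (4.997 − 4.057)/(1.036 − (-1.08)) = 0.444.
μ = 4.057 − (-1.08)·0.444 = 4.537.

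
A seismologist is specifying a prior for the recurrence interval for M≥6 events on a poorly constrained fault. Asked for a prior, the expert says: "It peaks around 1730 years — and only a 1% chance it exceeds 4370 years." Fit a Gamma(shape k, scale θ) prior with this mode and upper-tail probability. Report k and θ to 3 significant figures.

Gamma(k,θ) with k>1 has mode (k−1)θ, so θ = 1730/(k−1).
Need P(X < 4370) = 0.99 with θ tied to k this way. Start at k = 2, θ = 1730: P(X<4370) ≈ 0.718.
Too low — raise k to concentrate. Iterating converges to k ≈ 6.45.
Then θ = 1730/(6.45−1) ≈ 317.

k ≈ 6.45, θ ≈ 317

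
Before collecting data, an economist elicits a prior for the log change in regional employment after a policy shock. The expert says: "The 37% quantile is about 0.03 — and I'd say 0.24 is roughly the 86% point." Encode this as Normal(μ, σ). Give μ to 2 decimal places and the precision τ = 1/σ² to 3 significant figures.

For Normal(μ,σ), the p-quantile is μ + z_p·σ. Here z_{0.37} = -0.3319, z_{0.86} = 1.08.
So 0.03 = μ − 0.3319σ and 0.24 = μ + 1.08σ.
Subtracting: σ = (0.24 − 0.03)/(1.08 − (-0.3319)) = 0.15.
Then μ = 0.03 − (-0.3319)·0.15 = 0.08.
Precision τ = 1/σ² = 1/0.1487² = 45.2.

μ = 0.08, τ = 45.2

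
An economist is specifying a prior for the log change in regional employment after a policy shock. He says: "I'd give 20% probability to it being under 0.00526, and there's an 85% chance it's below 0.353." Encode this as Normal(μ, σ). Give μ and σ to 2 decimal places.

For Normal(μ,σ), the p-quantile is μ + z_p·σ. Here z_{0.2} = -0.8416, z_{0.85} = 1.036.
So 0.00526 = μ − 0.8416σ and 0.353 = μ + 1.036σ.
Subtracting: σ = (0.353 − 0.00526)/(1.036 − (-0.8416)) = 0.19.
Then μ = 0.00526 − (-0.8416)·0.19 = 0.16.

μ = 0.16, σ = 0.19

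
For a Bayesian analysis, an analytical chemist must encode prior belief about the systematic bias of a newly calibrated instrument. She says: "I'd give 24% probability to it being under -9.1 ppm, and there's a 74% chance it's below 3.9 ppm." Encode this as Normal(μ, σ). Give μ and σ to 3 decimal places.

For Normal(μ,σ), the p-quantile is μ + z_p·σ. Here z_{0.24} = -0.7063, z_{0.74} = 0.6433.
So -9.1 = μ − 0.7063σ and 3.9 = μ + 0.6433σ.
Subtracting: σ = (3.9 − -9.1)/(0.6433 − (-0.7063)) = 9.632.
Then μ = -9.1 − (-0.7063)·9.632 = -2.297.

μ = -2.297, σ = 9.632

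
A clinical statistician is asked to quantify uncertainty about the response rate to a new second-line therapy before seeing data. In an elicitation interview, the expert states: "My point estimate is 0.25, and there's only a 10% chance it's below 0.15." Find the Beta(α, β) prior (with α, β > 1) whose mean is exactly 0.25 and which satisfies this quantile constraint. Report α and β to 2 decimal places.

With mean 0.25 fixed, write α = 0.25s, β = 0.75s where s = α+β.
Need P(θ < 0.15) = 0.1 under Beta(0.25s, 0.75s). Normal approximation: (q−m)/√(m(1−m)/s) ≈ z_{0.1} = -1.28, so s ≈ 0.25·0.75·(-1.28)²/(0.15−0.25)² = 30.8.
At s = 30.8: P(θ<0.15) ≈ 0.087. Adjusting to match 0.1 gives s ≈ 27.69.
So α = 0.25·27.69 ≈ 6.92, β = 0.75·27.69 ≈ 20.77.

α ≈ 6.92, β ≈ 20.77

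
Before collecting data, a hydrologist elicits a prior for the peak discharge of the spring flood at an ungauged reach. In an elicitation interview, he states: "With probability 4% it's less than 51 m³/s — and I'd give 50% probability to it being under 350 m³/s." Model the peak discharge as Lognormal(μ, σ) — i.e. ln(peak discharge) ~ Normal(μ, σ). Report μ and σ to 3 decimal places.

μ ≈ 5.858, σ ≈ 1.100

If T ~ Lognormal(μ,σ) then ln T ~ Normal(μ,σ), so the p-quantile of ln T is μ + z_p·σ.
ln(51) = 3.932 and ln(350) = 5.858; z_{0.04} = -1.751, z_{0.5} = 0.
σ = (5.858 − 3.932)/(0 − (-1.751)) = 1.100.
μ = 3.932 − (-1.751)·1.100 = 5.858.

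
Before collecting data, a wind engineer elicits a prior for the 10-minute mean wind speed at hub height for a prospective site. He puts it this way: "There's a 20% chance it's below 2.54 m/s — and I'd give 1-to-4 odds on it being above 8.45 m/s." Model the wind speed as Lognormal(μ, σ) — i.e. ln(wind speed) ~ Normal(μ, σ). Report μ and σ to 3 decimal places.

If T ~ Lognormal(μ,σ) then ln T ~ Normal(μ,σ), so the p-quantile of ln T is μ + z_p·σ.
ln(2.54) = 0.9322 and ln(8.45) = 2.134; z_{0.2} = -0.8416, z_{0.8} = 0.8416.
σ = (2.134 − 0.9322)/(0.8416 − (-0.8416)) = 0.714.
μ = 0.9322 − (-0.8416)·0.714 = 1.533.

μ ≈ 1.533, σ ≈ 0.714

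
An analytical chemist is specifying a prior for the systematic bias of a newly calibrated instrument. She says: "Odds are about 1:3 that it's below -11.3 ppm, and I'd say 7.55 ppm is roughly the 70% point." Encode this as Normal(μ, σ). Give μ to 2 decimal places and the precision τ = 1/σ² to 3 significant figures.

The p-quantile of Normal(μ,σ) is μ + z_p·σ, with z_{0.25} = -0.6745 and z_{0.7} = 0.5244.
Eliminate σ: μ = (z₂·x₁ − z₁·x₂)/(z₂ − z₁) = (0.5244·-11.3 − (-0.6745)·7.55)/1.199 = -0.70.
Then σ = (x₂ − x₁)/(z₂ − z₁) = (7.55 − -11.3)/1.199 = 15.72.
Precision τ = 1/σ² = 1/15.72² = 0.00405.

μ = -0.70, τ = 0.00405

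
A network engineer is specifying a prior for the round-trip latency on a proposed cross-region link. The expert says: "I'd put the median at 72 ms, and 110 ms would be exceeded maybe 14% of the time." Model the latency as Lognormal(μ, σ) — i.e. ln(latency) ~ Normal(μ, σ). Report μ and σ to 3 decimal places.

μ ≈ 4.277, σ ≈ 0.392

If T ~ Lognormal(μ,σ) then ln T ~ Normal(μ,σ), so the p-quantile of ln T is μ + z_p·σ.
ln(72) = 4.277 and ln(110) = 4.7; z_{0.5} = 0, z_{0.86} = 1.08.
σ = (4.7 − 4.277)/(1.08 − (0)) = 0.392.
μ = 4.277 − (0)·0.392 = 4.277.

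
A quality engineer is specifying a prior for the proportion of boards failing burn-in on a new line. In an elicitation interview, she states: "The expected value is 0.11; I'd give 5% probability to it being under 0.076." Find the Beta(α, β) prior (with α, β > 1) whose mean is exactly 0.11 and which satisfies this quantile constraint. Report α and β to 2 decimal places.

With mean 0.11 fixed, write α = 0.11s, β = 0.89s where s = α+β.
Need P(θ < 0.076) = 0.05 under Beta(0.11s, 0.89s). Normal approximation: (q−m)/√(m(1−m)/s) ≈ z_{0.05} = -1.64, so s ≈ 0.11·0.89·(-1.64)²/(0.076−0.11)² = 229.1.
At s = 229.1: P(θ<0.076) ≈ 0.038. Adjusting to match 0.05 gives s ≈ 199.50.
So α = 0.11·199.50 ≈ 21.94, β = 0.89·199.50 ≈ 177.55.

α ≈ 21.94, β ≈ 177.55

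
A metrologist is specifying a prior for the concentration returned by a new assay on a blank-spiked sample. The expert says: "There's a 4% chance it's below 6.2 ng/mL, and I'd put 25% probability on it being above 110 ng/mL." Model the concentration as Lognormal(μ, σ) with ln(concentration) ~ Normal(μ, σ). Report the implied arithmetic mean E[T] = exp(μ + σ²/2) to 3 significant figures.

E[T] ≈ 99.9 ng/mL

If T ~ Lognormal(μ,σ) then ln T ~ Normal(μ,σ), so the p-quantile of ln T is μ + z_p·σ.
ln(6.2) = 1.825 and ln(110) = 4.7; z_{0.04} = -1.751, z_{0.75} = 0.6745.
σ = (4.7 − 1.825)/(0.6745 − (-1.751)) = 1.186.
μ = 1.825 − (-1.751)·1.186 = 3.901.
E[T] = exp(μ + σ²/2) = exp(3.901 + 0.7031) = 99.9 ng/mL.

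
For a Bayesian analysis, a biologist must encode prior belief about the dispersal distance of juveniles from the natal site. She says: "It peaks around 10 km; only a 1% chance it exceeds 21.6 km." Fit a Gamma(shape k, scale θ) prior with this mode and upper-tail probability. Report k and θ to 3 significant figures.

Gamma(k,θ) with k>1 has mode (k−1)θ, so θ = 10/(k−1).
Need P(X < 21.6) = 0.99 with θ tied to k this way. Start at k = 2, θ = 10: P(X<21.6) ≈ 0.636.
Too low — raise k to concentrate. Iterating converges to k ≈ 9.16.
Then θ = 10/(9.16−1) ≈ 1.23.

k ≈ 9.16, θ ≈ 1.23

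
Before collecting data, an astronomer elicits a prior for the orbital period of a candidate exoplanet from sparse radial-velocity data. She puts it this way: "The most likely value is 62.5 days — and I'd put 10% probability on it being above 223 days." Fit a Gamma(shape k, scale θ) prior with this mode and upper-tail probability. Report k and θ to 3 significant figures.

Gamma(k,θ) with k>1 has mode (k−1)θ, so θ = 62.5/(k−1).
Need P(X < 223) = 0.9 with θ tied to k this way. Start at k = 2, θ = 62.5: P(X<223) ≈ 0.871.
Too low — raise k to concentrate. Iterating converges to k ≈ 2.15.
Then θ = 62.5/(2.15−1) ≈ 54.2.

k ≈ 2.15, θ ≈ 54.2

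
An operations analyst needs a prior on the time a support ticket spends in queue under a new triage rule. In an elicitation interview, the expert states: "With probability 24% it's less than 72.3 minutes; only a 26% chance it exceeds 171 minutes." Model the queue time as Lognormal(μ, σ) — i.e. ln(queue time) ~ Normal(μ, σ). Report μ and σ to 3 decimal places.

If T ~ Lognormal(μ,σ) then ln T ~ Normal(μ,σ), so the p-quantile of ln T is μ + z_p·σ.
ln(72.3) = 4.281 and ln(171) = 5.142; z_{0.24} = -0.7063, z_{0.74} = 0.6433.
σ = (5.142 − 4.281)/(0.6433 − (-0.7063)) = 0.638.
μ = 4.281 − (-0.7063)·0.638 = 4.731.

μ ≈ 4.731, σ ≈ 0.638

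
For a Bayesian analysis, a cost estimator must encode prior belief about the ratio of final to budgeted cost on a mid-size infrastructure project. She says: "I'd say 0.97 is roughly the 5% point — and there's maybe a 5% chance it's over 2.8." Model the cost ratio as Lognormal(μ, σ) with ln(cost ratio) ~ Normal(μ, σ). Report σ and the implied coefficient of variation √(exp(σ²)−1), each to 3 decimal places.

If T ~ Lognormal(μ,σ) then ln T ~ Normal(μ,σ), so the p-quantile of ln T is μ + z_p·σ.
ln(0.97) = -0.03046 and ln(2.8) = 1.03; z_{0.05} = -1.645, z_{0.95} = 1.645.
σ = (1.03 − -0.03046)/(1.645 − (-1.645)) = 0.322.
μ = -0.03046 − (-1.645)·0.322 = 0.500.
CV = √(exp(σ²)−1) = √(exp(0.1038)−1) = 0.331.

σ ≈ 0.322, CV ≈ 0.331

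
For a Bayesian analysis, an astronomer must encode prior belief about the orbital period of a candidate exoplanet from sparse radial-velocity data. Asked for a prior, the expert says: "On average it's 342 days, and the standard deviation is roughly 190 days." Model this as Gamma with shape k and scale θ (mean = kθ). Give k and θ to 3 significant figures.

k ≈ 3.24, θ ≈ 106

For Gamma(k, scale θ): mean = kθ, variance = kθ², so CV = 1/√k.
CV = SD/mean = 190/342 = 0.5556, hence k = 1/CV² = 3.24.
Then θ = mean/k = 342/3.24 = 106.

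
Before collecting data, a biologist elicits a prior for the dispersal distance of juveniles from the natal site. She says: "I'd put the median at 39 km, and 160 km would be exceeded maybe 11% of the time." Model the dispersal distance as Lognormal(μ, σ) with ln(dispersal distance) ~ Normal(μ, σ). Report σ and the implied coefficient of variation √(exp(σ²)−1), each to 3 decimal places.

If T ~ Lognormal(μ,σ) then ln T ~ Normal(μ,σ), so the p-quantile of ln T is μ + z_p·σ.
ln(39) = 3.664 and ln(160) = 5.075; z_{0.5} = 0, z_{0.89} = 1.227.
σ = (5.075 − 3.664)/(1.227 − (0)) = 1.151.
μ = 3.664 − (0)·1.151 = 3.664.
CV = √(exp(σ²)−1) = √(exp(1.3246)−1) = 1.661.

σ ≈ 1.151, CV ≈ 1.661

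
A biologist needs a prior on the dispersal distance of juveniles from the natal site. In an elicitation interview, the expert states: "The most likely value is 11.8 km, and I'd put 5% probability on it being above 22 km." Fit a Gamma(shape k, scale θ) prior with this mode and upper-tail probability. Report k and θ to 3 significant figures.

k ≈ 8.17, θ ≈ 1.65

Gamma(k,θ) with k>1 has mode (k−1)θ, so θ = 11.8/(k−1).
Need P(X < 22) = 0.95 with θ tied to k this way. Start at k = 2, θ = 11.8: P(X<22) ≈ 0.556.
Too low — raise k to concentrate. Iterating converges to k ≈ 8.17.
Then θ = 11.8/(8.17−1) ≈ 1.65.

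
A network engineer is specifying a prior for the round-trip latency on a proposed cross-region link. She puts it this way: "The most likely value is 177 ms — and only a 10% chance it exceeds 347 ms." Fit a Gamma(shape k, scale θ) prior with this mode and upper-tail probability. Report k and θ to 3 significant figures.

k ≈ 5.23, θ ≈ 41.9

Gamma(k,θ) with k>1 has mode (k−1)θ, so θ = 177/(k−1).
Need P(X < 347) = 0.9 with θ tied to k this way. Start at k = 2, θ = 177: P(X<347) ≈ 0.583.
Too low — raise k to concentrate. Iterating converges to k ≈ 5.23.
Then θ = 177/(5.23−1) ≈ 41.9.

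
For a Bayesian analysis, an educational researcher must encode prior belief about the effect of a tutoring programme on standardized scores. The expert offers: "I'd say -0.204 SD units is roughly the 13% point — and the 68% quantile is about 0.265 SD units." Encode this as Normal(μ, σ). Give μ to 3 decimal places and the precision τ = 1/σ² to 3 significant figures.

μ = 0.127, τ = 11.6

For Normal(μ,σ), the p-quantile is μ + z_p·σ. Here z_{0.13} = -1.126, z_{0.68} = 0.4677.
So -0.204 = μ − 1.126σ and 0.265 = μ + 0.4677σ.
Subtracting: σ = (0.265 − -0.204)/(0.4677 − (-1.126)) = 0.294.
Then μ = -0.204 − (-1.126)·0.294 = 0.127.
Precision τ = 1/σ² = 1/0.2942² = 11.6.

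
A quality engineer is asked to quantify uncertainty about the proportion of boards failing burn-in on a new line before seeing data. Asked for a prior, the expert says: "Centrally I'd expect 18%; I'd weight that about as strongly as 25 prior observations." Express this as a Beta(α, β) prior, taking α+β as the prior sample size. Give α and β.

Under the effective-sample-size interpretation, Beta(α, β) has prior mean α/(α+β) and prior sample size α+β.
So α+β = 25 and α/(α+β) = 0.18, giving α = 0.18·25 = 4.5 and β = 25 − 4.5 = 20.5.

α = 4.5, β = 20.5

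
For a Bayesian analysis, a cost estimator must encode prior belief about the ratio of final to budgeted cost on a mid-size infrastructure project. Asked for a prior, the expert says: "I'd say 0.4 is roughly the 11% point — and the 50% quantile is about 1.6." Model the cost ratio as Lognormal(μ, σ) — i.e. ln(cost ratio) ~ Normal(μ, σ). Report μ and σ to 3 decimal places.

μ ≈ 0.470, σ ≈ 1.130

If T ~ Lognormal(μ,σ) then ln T ~ Normal(μ,σ), so the p-quantile of ln T is μ + z_p·σ.
ln(0.4) = -0.9163 and ln(1.6) = 0.47; z_{0.11} = -1.227, z_{0.5} = 0.
σ = (0.47 − -0.9163)/(0 − (-1.227)) = 1.130.
μ = -0.9163 − (-1.227)·1.130 = 0.470.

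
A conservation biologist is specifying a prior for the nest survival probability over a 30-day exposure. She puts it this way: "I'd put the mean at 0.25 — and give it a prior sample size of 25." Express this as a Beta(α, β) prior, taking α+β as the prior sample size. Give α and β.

Under the effective-sample-size interpretation, Beta(α, β) has prior mean α/(α+β) and prior sample size α+β.
So α+β = 25 and α/(α+β) = 0.25, giving α = 0.25·25 = 6.25 and β = 25 − 6.25 = 18.75.

α = 6.25, β = 18.75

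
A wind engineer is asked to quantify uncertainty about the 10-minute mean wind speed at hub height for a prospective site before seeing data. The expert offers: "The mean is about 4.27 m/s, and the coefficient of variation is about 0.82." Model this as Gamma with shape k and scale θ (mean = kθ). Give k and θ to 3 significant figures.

For Gamma(k, scale θ): mean = kθ, variance = kθ², so CV = 1/√k.
CV = 0.82, hence k = 1/CV² = 1.49.
Then θ = mean/k = 4.27/1.49 = 2.87.

k ≈ 1.49, θ ≈ 2.87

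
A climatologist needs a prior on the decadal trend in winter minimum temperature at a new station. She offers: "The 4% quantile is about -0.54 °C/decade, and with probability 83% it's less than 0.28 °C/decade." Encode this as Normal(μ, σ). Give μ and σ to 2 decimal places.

The p-quantile of Normal(μ,σ) is μ + z_p·σ, with z_{0.04} = -1.751 and z_{0.83} = 0.9542.
Eliminate σ: μ = (z₂·x₁ − z₁·x₂)/(z₂ − z₁) = (0.9542·-0.54 − (-1.751)·0.28)/2.705 = -0.01.
Then σ = (x₂ − x₁)/(z₂ − z₁) = (0.28 − -0.54)/2.705 = 0.30.

μ = -0.01, σ = 0.30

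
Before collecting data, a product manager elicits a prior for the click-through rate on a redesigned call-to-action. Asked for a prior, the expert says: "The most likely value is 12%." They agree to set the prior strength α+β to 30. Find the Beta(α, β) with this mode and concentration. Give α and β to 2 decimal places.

For α,β > 1 the Beta mode is (α−1)/(α+β−2). With α+β = 30, the mode is (α−1)/28.
Set (α−1)/28 = 0.12 → α = 1 + 0.12·28 = 4.36.
β = 30 − α = 25.64.

α = 4.36, β = 25.64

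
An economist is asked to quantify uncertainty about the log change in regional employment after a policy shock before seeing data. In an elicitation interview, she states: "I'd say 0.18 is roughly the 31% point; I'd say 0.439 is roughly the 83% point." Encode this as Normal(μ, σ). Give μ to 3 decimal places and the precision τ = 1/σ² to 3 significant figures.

μ = 0.269, τ = 31.3

The p-quantile of Normal(μ,σ) is μ + z_p·σ, with z_{0.31} = -0.4959 and z_{0.83} = 0.9542.
Eliminate σ: μ = (z₂·x₁ − z₁·x₂)/(z₂ − z₁) = (0.9542·0.18 − (-0.4959)·0.439)/1.45 = 0.269.
Then σ = (x₂ − x₁)/(z₂ − z₁) = (0.439 − 0.18)/1.45 = 0.179.
Precision τ = 1/σ² = 1/0.1786² = 31.3.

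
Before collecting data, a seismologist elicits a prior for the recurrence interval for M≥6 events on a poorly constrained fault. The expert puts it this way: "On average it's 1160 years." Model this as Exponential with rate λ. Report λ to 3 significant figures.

λ ≈ 0.000862

Exponential mean = 1/λ, so λ = 1/1160.0 = 0.000862.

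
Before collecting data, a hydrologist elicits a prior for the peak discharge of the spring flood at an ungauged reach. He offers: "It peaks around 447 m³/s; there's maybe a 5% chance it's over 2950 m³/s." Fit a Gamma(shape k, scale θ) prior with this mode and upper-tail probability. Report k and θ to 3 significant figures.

k ≈ 1.62, θ ≈ 716

Gamma(k,θ) with k>1 has mode (k−1)θ, so θ = 447/(k−1).
Need P(X < 2950) = 0.95 with θ tied to k this way. Start at k = 2, θ = 447: P(X<2950) ≈ 0.990.
Too high — lower k to spread out. Iterating converges to k ≈ 1.62.
Then θ = 447/(1.62−1) ≈ 716.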